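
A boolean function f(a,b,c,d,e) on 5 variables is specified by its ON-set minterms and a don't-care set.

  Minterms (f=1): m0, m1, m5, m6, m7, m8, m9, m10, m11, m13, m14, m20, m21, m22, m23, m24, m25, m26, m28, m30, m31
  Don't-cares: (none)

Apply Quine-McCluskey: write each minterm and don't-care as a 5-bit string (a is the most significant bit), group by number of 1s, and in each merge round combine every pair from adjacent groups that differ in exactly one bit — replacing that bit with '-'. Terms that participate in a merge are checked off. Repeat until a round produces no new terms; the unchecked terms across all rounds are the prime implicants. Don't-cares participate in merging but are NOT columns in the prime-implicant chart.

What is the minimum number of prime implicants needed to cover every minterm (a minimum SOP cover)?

size-2^0 implicants → 00000(✓)  00001(✓)  00101(✓)  00110(✓)  00111(✓)  01000(✓)  01001(✓)  01010(✓)  01011(✓)  01101(✓)  01110(✓)  10100(✓)  10101(✓)  10110(✓)  10111(✓)  11000(✓)  11001(✓)  11010(✓)  11100(✓)  11110(✓)  11111(✓)
size-2^1 implicants → -0101(✓)  -0110(✓)  -0111(✓)  -1000(✓)  -1001(✓)  -1010(✓)  -1110(✓)  0-000(✓)  0-001(✓)  0-101(✓)  0-110(✓)  00-01(✓)  0000-(✓)  001-1(✓)  0011-(✓)  01-01(✓)  01-10(✓)  010-0(✓)  010-1(✓)  0100-(✓)  0101-(✓)  1-100(✓)  1-110(✓)  1-111(✓)  101-0(✓)  101-1(✓)  1010-(✓)  1011-(✓)  11-00(✓)  11-10(✓)  110-0(✓)  1100-(✓)  111-0(✓)  1111-(✓)
size-2^2 implicants → --110  -01-1  -011-  -1-10  -10-0  -100-  0--01  0-00-  010--  1-1-0  1-11-  101--  11--0
Unchecked terms (primes): --110, -01-1, -011-, -1-10, -10-0, -100-, 0--01, 0-00-, 010--, 1-1-0, 1-11-, 101--, 11--0
Minterm coverage:
  m0 ⊆ 0-00- [E]
  m1 ⊆ 0--01,0-00-
  m5 ⊆ -01-1,0--01
  m6 ⊆ --110,-011-
  m7 ⊆ -01-1,-011-
  m8 ⊆ -10-0,-100-,0-00-,010--
  m9 ⊆ -100-,0--01,0-00-,010--
  m10 ⊆ -1-10,-10-0,010--
  m11 ⊆ 010-- [E]
  m13 ⊆ 0--01 [E]
  m14 ⊆ --110,-1-10
  m20 ⊆ 1-1-0,101--
  m21 ⊆ -01-1,101--
  m22 ⊆ --110,-011-,1-1-0,1-11-,101--
  m23 ⊆ -01-1,-011-,1-11-,101--
  m24 ⊆ -10-0,-100-,11--0
  m25 ⊆ -100- [E]
  m26 ⊆ -1-10,-10-0,11--0
  m28 ⊆ 1-1-0,11--0
  m30 ⊆ --110,-1-10,1-1-0,1-11-,11--0
  m31 ⊆ 1-11- [E]
E = {-100-, 0--01, 0-00-, 010--, 1-11-}
Petrick residual → --110, -01-1, -1-10, 1-1-0
Cover = cde' + b'ce + bde' + bc'd' + a'd'e + a'c'd' + a'bc' + ace' + acd  |cover|=9

9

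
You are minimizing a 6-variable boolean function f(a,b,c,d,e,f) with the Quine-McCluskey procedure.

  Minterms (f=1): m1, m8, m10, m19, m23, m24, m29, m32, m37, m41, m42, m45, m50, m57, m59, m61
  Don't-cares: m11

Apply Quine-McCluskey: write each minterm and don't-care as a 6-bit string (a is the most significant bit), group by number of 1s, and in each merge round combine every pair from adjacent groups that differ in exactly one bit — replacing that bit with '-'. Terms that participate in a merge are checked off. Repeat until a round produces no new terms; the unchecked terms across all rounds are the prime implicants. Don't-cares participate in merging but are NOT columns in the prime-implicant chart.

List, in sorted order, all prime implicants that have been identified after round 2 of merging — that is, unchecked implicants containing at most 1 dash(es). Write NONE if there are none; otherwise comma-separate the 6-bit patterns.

[col 0] 000001, 001000*, 001010*, 001011*, 010011*, 010111*, 011000*, 011101*, 100000, 100101*, 101001*, 101010*, 101101*, 110010, 111001*, 111011*, 111101*
[col 1] -01010, -11101, 0-1000, 0010-0, 00101-, 010-11, 1-1001*, 1-1101*, 10-101, 101-01*, 111-01*, 1110-1
[col 2] 1-1-01
Prime implicants: -01010, -11101, 0-1000, 000001, 0010-0, 00101-, 010-11, 1-1-01, 10-101, 100000, 110010, 1110-1

-01010, -11101, 0-1000, 000001, 0010-0, 00101-, 010-11, 10-101, 100000, 110010, 1110-1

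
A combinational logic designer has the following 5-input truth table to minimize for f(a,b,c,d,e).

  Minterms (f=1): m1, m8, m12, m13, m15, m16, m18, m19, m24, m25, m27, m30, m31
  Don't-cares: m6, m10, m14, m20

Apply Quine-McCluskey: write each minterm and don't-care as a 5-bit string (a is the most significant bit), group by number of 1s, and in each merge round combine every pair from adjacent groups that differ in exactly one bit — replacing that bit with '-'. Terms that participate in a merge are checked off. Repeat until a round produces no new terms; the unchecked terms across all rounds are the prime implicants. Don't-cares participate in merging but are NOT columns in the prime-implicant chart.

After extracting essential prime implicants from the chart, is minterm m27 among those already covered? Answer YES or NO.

size-2^0 implicants → 00001  00110(✓)  01000(✓)  01010(✓)  01100(✓)  01101(✓)  01110(✓)  01111(✓)  10000(✓)  10010(✓)  10011(✓)  10100(✓)  11000(✓)  11001(✓)  11011(✓)  11110(✓)  11111(✓)
size-2^1 implicants → -1000  -1110(✓)  -1111(✓)  0-110  01-00(✓)  01-10(✓)  010-0(✓)  011-0(✓)  011-1(✓)  0110-(✓)  0111-(✓)  1-000  1-011  10-00  100-0  1001-  11-11  110-1  1100-  1111-(✓)
size-2^2 implicants → -111-  01--0  011--
Unchecked terms (primes): -1000, -111-, 0-110, 00001, 01--0, 011--, 1-000, 1-011, 10-00, 100-0, 1001-, 11-11, 110-1, 1100-
Minterm coverage:
  m1 ⊆ 00001 [E]
  m8 ⊆ -1000,01--0
  m12 ⊆ 01--0,011--
  m13 ⊆ 011-- [E]
  m15 ⊆ -111-,011--
  m16 ⊆ 1-000,10-00,100-0
  m18 ⊆ 100-0,1001-
  m19 ⊆ 1-011,1001-
  m24 ⊆ -1000,1-000,1100-
  m25 ⊆ 110-1,1100-
  m27 ⊆ 1-011,11-11,110-1
  m30 ⊆ -111- [E]
  m31 ⊆ -111-,11-11
E = {-111-, 00001, 011--}

NO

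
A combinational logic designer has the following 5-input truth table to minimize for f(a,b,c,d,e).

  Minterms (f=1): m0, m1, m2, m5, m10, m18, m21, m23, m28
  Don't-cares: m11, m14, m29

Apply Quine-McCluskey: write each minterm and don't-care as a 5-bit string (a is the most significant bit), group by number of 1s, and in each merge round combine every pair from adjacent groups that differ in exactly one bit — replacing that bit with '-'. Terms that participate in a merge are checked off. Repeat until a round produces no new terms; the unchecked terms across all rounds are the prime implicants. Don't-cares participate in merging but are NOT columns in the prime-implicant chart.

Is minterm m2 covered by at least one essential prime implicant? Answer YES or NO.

YES

[col 0] 00000*, 00001*, 00010*, 00101*, 01010*, 01011*, 01110*, 10010*, 10101*, 10111*, 11100*, 11101*
[col 1] -0010, -0101, 0-010, 00-01, 000-0, 0000-, 01-10, 0101-, 1-101, 101-1, 1110-
Prime implicants: -0010, -0101, 0-010, 00-01, 000-0, 0000-, 01-10, 0101-, 1-101, 101-1, 1110-
PI chart (minterm → PIs covering it):
  0 | 000-0,0000-
  1 | 00-01,0000-
  2 | -0010,0-010,000-0
  5 | -0101,00-01
  10 | 0-010,01-10,0101-
  18 | -0010  (sole → essential)
  21 | -0101,1-101,101-1
  23 | 101-1  (sole → essential)
  28 | 1110-  (sole → essential)
Essential prime implicants: -0010, 101-1, 1110-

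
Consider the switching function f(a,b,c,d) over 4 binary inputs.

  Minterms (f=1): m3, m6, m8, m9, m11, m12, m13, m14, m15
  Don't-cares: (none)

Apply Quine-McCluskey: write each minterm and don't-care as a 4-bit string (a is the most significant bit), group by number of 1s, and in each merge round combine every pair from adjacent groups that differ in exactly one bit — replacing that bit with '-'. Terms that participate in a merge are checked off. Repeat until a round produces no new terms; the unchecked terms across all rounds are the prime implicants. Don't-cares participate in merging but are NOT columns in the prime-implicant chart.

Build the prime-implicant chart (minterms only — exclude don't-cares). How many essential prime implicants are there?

3

[col 0] 0011*, 0110*, 1000*, 1001*, 1011*, 1100*, 1101*, 1110*, 1111*
[col 1] -011, -110, 1-00*, 1-01*, 1-11*, 10-1*, 100-*, 11-0*, 11-1*, 110-*, 111-*
[col 2] 1--1, 1-0-, 11--
Prime implicants: -011, -110, 1--1, 1-0-, 11--
PI chart (minterm → PIs covering it):
  3 | -011  (sole → essential)
  6 | -110  (sole → essential)
  8 | 1-0-  (sole → essential)
  9 | 1--1,1-0-
  11 | -011,1--1
  12 | 1-0-,11--
  13 | 1--1,1-0-,11--
  14 | -110,11--
  15 | 1--1,11--
Essential prime implicants: -011, -110, 1-0-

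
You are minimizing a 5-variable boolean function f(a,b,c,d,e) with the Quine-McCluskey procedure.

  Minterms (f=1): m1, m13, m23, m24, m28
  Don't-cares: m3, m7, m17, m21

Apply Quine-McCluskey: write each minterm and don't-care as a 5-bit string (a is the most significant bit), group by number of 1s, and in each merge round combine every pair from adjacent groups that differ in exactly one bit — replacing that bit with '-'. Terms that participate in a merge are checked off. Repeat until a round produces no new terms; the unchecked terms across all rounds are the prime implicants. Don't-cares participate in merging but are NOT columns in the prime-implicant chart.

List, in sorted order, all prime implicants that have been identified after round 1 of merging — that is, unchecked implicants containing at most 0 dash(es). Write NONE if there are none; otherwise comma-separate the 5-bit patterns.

[col 0] 00001*, 00011*, 00111*, 01101, 10001*, 10101*, 10111*, 11000*, 11100*
[col 1] -0001, -0111, 00-11, 000-1, 10-01, 101-1, 11-00
Prime implicants: -0001, -0111, 00-11, 000-1, 01101, 10-01, 101-1, 11-00

01101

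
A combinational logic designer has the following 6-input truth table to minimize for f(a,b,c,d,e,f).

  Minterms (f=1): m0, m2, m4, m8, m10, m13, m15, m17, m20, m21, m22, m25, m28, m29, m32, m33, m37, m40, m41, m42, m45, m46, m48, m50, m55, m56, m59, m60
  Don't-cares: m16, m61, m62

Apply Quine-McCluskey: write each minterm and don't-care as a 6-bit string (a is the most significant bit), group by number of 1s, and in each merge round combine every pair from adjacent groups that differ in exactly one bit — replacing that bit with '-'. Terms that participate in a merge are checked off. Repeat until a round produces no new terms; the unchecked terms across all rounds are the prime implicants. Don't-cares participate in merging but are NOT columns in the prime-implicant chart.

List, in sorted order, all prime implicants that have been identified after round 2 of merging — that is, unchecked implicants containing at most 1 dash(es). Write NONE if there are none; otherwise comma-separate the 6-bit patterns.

Round 0: 000000✓ 000010✓ 000100✓ 001000✓ 001010✓ 001101✓ 001111✓ 010000✓ 010001✓ 010100✓ 010101✓ 010110✓ 011001✓ 011100✓ 011101✓ 100000✓ 100001✓ 100101✓ 101000✓ 101001✓ 101010✓ 101101✓ 101110✓ 110000✓ 110010✓ 110111 111000✓ 111011 111100✓ 111101✓ 111110✓
Round 1: -00000✓ -01000✓ -01010✓ -01101✓ -10000✓ -11100✓ -11101✓ 0-0000✓ 0-0100✓ 0-1101✓ 00-000✓ 00-010✓ 000-00✓ 0000-0✓ 0010-0✓ 0011-1 01-001✓ 01-100✓ 01-101✓ 010-00✓ 010-01✓ 01000-✓ 0101-0 01010-✓ 011-01✓ 01110-✓ 1-0000✓ 1-1000✓ 1-1101✓ 1-1110 10-000✓ 10-001✓ 10-101✓ 100-01✓ 10000-✓ 101-01✓ 101-10 1010-0✓ 10100-✓ 11-000✓ 1100-0 111-00 1111-0 11110-✓
Round 2: --0000 --1101 -0-000 -010-0 -1110- 0-0-00 00-0-0 01--01 01-10- 010-0- 1--000 10--01 10-00-
PIs = {--0000, --1101, -0-000, -010-0, -1110-, 0-0-00, 00-0-0, 0011-1, 01--01, 01-10-, 010-0-, 0101-0, 1--000, 1-1110, 10--01, 10-00-, 101-10, 1100-0, 110111, 111-00, 111011, 1111-0}

0011-1, 0101-0, 1-1110, 101-10, 1100-0, 110111, 111-00, 111011, 1111-0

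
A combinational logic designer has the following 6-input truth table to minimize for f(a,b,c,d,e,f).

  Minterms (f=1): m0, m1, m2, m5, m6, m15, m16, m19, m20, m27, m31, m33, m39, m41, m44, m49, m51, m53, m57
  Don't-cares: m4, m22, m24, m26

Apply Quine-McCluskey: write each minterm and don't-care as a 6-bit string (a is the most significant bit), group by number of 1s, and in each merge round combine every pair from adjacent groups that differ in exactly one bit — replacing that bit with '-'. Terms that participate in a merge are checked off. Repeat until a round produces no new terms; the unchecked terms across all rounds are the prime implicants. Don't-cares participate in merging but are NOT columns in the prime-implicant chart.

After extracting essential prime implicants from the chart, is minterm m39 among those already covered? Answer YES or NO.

YES

Round 0: 000000✓ 000001✓ 000010✓ 000100✓ 000101✓ 000110✓ 001111✓ 010000✓ 010011✓ 010100✓ 010110✓ 011000✓ 011010✓ 011011✓ 011111✓ 100001✓ 100111 101001✓ 101100 110001✓ 110011✓ 110101✓ 111001✓
Round 1: -00001 -10011 0-0000✓ 0-0100✓ 0-0110✓ 0-1111 000-00✓ 000-01✓ 000-10✓ 0000-0✓ 00000-✓ 0001-0✓ 00010-✓ 01-000 01-011 010-00✓ 0101-0✓ 011-11 0110-0 01101- 1-0001✓ 1-1001✓ 10-001✓ 11-001✓ 110-01 1100-1
Round 2: 0-0-00 0-01-0 000--0 000-0- 1--001
PIs = {-00001, -10011, 0-0-00, 0-01-0, 0-1111, 000--0, 000-0-, 01-000, 01-011, 011-11, 0110-0, 01101-, 1--001, 100111, 101100, 110-01, 1100-1}
Coverage chart:
  m0: 0-0-00,000--0,000-0-
  m1: -00001,000-0-
  m2: 000--0 ←essential
  m5: 000-0- ←essential
  m6: 0-01-0,000--0
  m15: 0-1111 ←essential
  m16: 0-0-00,01-000
  m19: -10011,01-011
  m20: 0-0-00,0-01-0
  m27: 01-011,011-11,01101-
  m31: 0-1111,011-11
  m33: -00001,1--001
  m39: 100111 ←essential
  m41: 1--001 ←essential
  m44: 101100 ←essential
  m49: 1--001,110-01,1100-1
  m51: -10011,1100-1
  m53: 110-01 ←essential
  m57: 1--001 ←essential
Essential: 0-1111, 000--0, 000-0-, 1--001, 100111, 101100, 110-01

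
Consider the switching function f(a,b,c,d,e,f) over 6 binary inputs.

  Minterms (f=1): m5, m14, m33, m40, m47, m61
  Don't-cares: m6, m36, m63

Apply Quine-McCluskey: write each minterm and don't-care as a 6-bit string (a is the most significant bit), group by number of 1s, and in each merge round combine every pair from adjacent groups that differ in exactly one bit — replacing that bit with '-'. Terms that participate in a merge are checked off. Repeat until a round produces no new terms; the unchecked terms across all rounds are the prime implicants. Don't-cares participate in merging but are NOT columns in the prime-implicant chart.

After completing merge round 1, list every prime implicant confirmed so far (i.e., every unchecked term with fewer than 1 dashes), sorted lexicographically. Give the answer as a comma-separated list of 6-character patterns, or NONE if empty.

000101, 100001, 100100, 101000

Round 0: 000101 000110✓ 001110✓ 100001 100100 101000 101111✓ 111101✓ 111111✓
Round 1: 00-110 1-1111 1111-1
PIs = {00-110, 000101, 1-1111, 100001, 100100, 101000, 1111-1}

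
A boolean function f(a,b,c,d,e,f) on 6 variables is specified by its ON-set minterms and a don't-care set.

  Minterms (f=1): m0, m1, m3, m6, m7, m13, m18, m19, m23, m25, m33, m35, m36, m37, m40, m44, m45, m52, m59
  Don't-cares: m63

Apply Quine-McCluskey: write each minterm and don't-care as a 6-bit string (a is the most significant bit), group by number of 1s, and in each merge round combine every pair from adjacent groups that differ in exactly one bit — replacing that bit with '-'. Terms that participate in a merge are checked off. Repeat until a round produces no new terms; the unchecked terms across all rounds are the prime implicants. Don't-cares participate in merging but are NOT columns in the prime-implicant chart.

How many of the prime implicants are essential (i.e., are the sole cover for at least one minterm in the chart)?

10

Round 0: 000000✓ 000001✓ 000011✓ 000110✓ 000111✓ 001101✓ 010010✓ 010011✓ 010111✓ 011001 100001✓ 100011✓ 100100✓ 100101✓ 101000✓ 101100✓ 101101✓ 110100✓ 111011✓ 111111✓
Round 1: -00001✓ -00011✓ -01101 0-0011✓ 0-0111✓ 000-11✓ 0000-1✓ 00000- 00011- 010-11✓ 01001- 1-0100 10-100✓ 10-101✓ 100-01 1000-1✓ 10010-✓ 101-00 10110-✓ 111-11
Round 2: -000-1 0-0-11 10-10-
PIs = {-000-1, -01101, 0-0-11, 00000-, 00011-, 01001-, 011001, 1-0100, 10-10-, 100-01, 101-00, 111-11}
Coverage chart:
  m0: 00000- ←essential
  m1: -000-1,00000-
  m3: -000-1,0-0-11
  m6: 00011- ←essential
  m7: 0-0-11,00011-
  m13: -01101 ←essential
  m18: 01001- ←essential
  m19: 0-0-11,01001-
  m23: 0-0-11 ←essential
  m25: 011001 ←essential
  m33: -000-1,100-01
  m35: -000-1 ←essential
  m36: 1-0100,10-10-
  m37: 10-10-,100-01
  m40: 101-00 ←essential
  m44: 10-10-,101-00
  m45: -01101,10-10-
  m52: 1-0100 ←essential
  m59: 111-11 ←essential
Essential: -000-1, -01101, 0-0-11, 00000-, 00011-, 01001-, 011001, 1-0100, 101-00, 111-11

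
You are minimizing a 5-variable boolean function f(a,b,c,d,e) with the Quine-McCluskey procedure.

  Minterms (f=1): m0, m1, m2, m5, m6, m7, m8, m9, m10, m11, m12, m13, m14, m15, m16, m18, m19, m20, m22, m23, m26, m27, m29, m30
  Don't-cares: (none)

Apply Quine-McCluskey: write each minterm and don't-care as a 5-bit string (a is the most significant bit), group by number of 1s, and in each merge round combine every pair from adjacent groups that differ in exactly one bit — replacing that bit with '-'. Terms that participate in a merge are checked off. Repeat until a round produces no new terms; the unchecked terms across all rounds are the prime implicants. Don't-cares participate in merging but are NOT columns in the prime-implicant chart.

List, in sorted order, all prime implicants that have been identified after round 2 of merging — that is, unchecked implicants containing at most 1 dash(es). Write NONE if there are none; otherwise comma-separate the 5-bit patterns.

size-2^0 implicants → 00000(✓)  00001(✓)  00010(✓)  00101(✓)  00110(✓)  00111(✓)  01000(✓)  01001(✓)  01010(✓)  01011(✓)  01100(✓)  01101(✓)  01110(✓)  01111(✓)  10000(✓)  10010(✓)  10011(✓)  10100(✓)  10110(✓)  10111(✓)  11010(✓)  11011(✓)  11101(✓)  11110(✓)
size-2^1 implicants → -0000(✓)  -0010(✓)  -0110(✓)  -0111(✓)  -1010(✓)  -1011(✓)  -1101  -1110(✓)  0-000(✓)  0-001(✓)  0-010(✓)  0-101(✓)  0-110(✓)  0-111(✓)  00-01(✓)  00-10(✓)  000-0(✓)  0000-(✓)  001-1(✓)  0011-(✓)  01-00(✓)  01-01(✓)  01-10(✓)  01-11(✓)  010-0(✓)  010-1(✓)  0100-(✓)  0101-(✓)  011-0(✓)  011-1(✓)  0110-(✓)  0111-(✓)  1-010(✓)  1-011(✓)  1-110(✓)  10-00(✓)  10-10(✓)  10-11(✓)  100-0(✓)  1001-(✓)  101-0(✓)  1011-(✓)  11-10(✓)  1101-(✓)
size-2^2 implicants → --010(✓)  --110(✓)  -0-10(✓)  -00-0  -011-  -1-10(✓)  -101-  0--01  0--10(✓)  0-0-0  0-00-  0-1-1  0-11-  01--0(✓)  01--1(✓)  01-0-(✓)  01-1-(✓)  010--(✓)  011--(✓)  1--10(✓)  1-01-  10--0  10-1-
size-2^3 implicants → ---10  01---
Unchecked terms (primes): ---10, -00-0, -011-, -101-, -1101, 0--01, 0-0-0, 0-00-, 0-1-1, 0-11-, 01---, 1-01-, 10--0, 10-1-

-1101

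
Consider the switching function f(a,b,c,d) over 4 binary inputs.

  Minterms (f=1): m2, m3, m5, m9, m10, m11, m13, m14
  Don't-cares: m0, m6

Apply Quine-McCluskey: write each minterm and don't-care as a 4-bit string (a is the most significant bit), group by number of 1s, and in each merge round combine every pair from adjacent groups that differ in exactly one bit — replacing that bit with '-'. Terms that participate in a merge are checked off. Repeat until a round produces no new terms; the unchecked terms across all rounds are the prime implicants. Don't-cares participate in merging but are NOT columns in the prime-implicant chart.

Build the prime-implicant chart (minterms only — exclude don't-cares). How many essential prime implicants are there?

3

size-2^0 implicants → 0000(✓)  0010(✓)  0011(✓)  0101(✓)  0110(✓)  1001(✓)  1010(✓)  1011(✓)  1101(✓)  1110(✓)
size-2^1 implicants → -010(✓)  -011(✓)  -101  -110(✓)  0-10(✓)  00-0  001-(✓)  1-01  1-10(✓)  10-1  101-(✓)
size-2^2 implicants → --10  -01-
Unchecked terms (primes): --10, -01-, -101, 00-0, 1-01, 10-1
Minterm coverage:
  m2 ⊆ --10,-01-,00-0
  m3 ⊆ -01- [E]
  m5 ⊆ -101 [E]
  m9 ⊆ 1-01,10-1
  m10 ⊆ --10,-01-
  m11 ⊆ -01-,10-1
  m13 ⊆ -101,1-01
  m14 ⊆ --10 [E]
E = {--10, -01-, -101}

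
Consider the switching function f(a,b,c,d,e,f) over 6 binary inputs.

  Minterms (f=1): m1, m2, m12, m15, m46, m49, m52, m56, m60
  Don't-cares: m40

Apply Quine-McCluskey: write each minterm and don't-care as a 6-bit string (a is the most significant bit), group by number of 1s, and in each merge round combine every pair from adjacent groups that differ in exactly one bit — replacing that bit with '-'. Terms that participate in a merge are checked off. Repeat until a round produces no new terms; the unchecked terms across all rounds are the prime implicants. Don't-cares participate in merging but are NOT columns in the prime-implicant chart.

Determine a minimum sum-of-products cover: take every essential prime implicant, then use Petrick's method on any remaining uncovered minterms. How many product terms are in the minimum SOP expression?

Round 0: 000001 000010 001100 001111 101000✓ 101110 110001 110100✓ 111000✓ 111100✓
Round 1: 1-1000 11-100 111-00
PIs = {000001, 000010, 001100, 001111, 1-1000, 101110, 11-100, 110001, 111-00}
Coverage chart:
  m1: 000001 ←essential
  m2: 000010 ←essential
  m12: 001100 ←essential
  m15: 001111 ←essential
  m46: 101110 ←essential
  m49: 110001 ←essential
  m52: 11-100 ←essential
  m56: 1-1000,111-00
  m60: 11-100,111-00
Essential: 000001, 000010, 001100, 001111, 101110, 11-100, 110001
Petrick residual → 1-1000
Min cover (8 terms): a'b'c'd'e'f + a'b'c'd'ef' + a'b'cde'f' + a'b'cdef + acd'e'f' + ab'cdef' + abde'f' + abc'd'e'f

8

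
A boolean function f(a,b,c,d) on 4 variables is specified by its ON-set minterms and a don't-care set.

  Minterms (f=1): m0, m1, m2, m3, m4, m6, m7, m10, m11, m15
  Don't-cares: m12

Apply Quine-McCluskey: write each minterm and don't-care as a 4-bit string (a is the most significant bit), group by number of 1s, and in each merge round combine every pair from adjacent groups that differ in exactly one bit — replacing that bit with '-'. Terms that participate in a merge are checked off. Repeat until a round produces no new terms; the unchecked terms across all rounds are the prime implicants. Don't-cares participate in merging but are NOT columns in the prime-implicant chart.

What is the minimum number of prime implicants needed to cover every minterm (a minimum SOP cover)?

size-2^0 implicants → 0000(✓)  0001(✓)  0010(✓)  0011(✓)  0100(✓)  0110(✓)  0111(✓)  1010(✓)  1011(✓)  1100(✓)  1111(✓)
size-2^1 implicants → -010(✓)  -011(✓)  -100  -111(✓)  0-00(✓)  0-10(✓)  0-11(✓)  00-0(✓)  00-1(✓)  000-(✓)  001-(✓)  01-0(✓)  011-(✓)  1-11(✓)  101-(✓)
size-2^2 implicants → --11  -01-  0--0  0-1-  00--
Unchecked terms (primes): --11, -01-, -100, 0--0, 0-1-, 00--
Minterm coverage:
  m0 ⊆ 0--0,00--
  m1 ⊆ 00-- [E]
  m2 ⊆ -01-,0--0,0-1-,00--
  m3 ⊆ --11,-01-,0-1-,00--
  m4 ⊆ -100,0--0
  m6 ⊆ 0--0,0-1-
  m7 ⊆ --11,0-1-
  m10 ⊆ -01- [E]
  m11 ⊆ --11,-01-
  m15 ⊆ --11 [E]
E = {--11, -01-, 00--}
Petrick residual → 0--0
Cover = cd + b'c + a'd' + a'b'  |cover|=4

4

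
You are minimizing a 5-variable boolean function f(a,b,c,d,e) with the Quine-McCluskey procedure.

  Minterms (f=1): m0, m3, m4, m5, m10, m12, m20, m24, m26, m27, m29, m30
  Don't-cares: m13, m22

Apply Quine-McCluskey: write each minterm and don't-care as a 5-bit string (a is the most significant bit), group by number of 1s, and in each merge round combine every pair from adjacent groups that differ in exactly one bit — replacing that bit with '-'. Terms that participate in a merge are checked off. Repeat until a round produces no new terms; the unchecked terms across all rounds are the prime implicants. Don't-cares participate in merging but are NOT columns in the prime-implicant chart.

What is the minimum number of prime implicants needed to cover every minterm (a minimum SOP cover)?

Round 0: 00000✓ 00011 00100✓ 00101✓ 01010✓ 01100✓ 01101✓ 10100✓ 10110✓ 11000✓ 11010✓ 11011✓ 11101✓ 11110✓
Round 1: -0100 -1010 -1101 0-100✓ 0-101✓ 00-00 0010-✓ 0110-✓ 1-110 101-0 11-10 110-0 1101-
Round 2: 0-10-
PIs = {-0100, -1010, -1101, 0-10-, 00-00, 00011, 1-110, 101-0, 11-10, 110-0, 1101-}
Coverage chart:
  m0: 00-00 ←essential
  m3: 00011 ←essential
  m4: -0100,0-10-,00-00
  m5: 0-10- ←essential
  m10: -1010 ←essential
  m12: 0-10- ←essential
  m20: -0100,101-0
  m24: 110-0 ←essential
  m26: -1010,11-10,110-0,1101-
  m27: 1101- ←essential
  m29: -1101 ←essential
  m30: 1-110,11-10
Essential: -1010, -1101, 0-10-, 00-00, 00011, 110-0, 1101-
Petrick residual → -0100, 1-110
Min cover (9 terms): b'cd'e' + bc'de' + bcd'e + a'cd' + a'b'd'e' + a'b'c'de + acde' + abc'e' + abc'd

9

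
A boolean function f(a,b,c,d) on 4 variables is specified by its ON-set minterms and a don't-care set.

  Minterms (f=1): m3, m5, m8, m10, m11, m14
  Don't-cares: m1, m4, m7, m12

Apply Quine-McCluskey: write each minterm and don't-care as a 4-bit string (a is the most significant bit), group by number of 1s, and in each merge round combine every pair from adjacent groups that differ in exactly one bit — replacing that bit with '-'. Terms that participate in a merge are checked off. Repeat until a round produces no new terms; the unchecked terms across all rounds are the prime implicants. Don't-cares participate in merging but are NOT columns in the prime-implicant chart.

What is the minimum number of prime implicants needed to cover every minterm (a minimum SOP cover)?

size-2^0 implicants → 0001(✓)  0011(✓)  0100(✓)  0101(✓)  0111(✓)  1000(✓)  1010(✓)  1011(✓)  1100(✓)  1110(✓)
size-2^1 implicants → -011  -100  0-01(✓)  0-11(✓)  00-1(✓)  01-1(✓)  010-  1-00(✓)  1-10(✓)  10-0(✓)  101-  11-0(✓)
size-2^2 implicants → 0--1  1--0
Unchecked terms (primes): -011, -100, 0--1, 010-, 1--0, 101-
Minterm coverage:
  m3 ⊆ -011,0--1
  m5 ⊆ 0--1,010-
  m8 ⊆ 1--0 [E]
  m10 ⊆ 1--0,101-
  m11 ⊆ -011,101-
  m14 ⊆ 1--0 [E]
E = {1--0}
Petrick residual → -011, 0--1
Cover = b'cd + a'd + ad'  |cover|=3

3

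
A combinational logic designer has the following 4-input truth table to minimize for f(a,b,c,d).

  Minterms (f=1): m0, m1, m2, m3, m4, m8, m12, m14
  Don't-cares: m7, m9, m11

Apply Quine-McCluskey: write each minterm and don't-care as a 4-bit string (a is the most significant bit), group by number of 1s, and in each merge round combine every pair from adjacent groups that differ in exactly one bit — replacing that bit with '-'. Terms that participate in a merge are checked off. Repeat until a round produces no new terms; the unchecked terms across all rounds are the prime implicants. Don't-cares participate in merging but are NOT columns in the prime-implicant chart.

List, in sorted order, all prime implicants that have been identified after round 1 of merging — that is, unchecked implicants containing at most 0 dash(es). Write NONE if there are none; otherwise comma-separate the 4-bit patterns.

NONE

[col 0] 0000*, 0001*, 0010*, 0011*, 0100*, 0111*, 1000*, 1001*, 1011*, 1100*, 1110*
[col 1] -000*, -001*, -011*, -100*, 0-00*, 0-11, 00-0*, 00-1*, 000-*, 001-*, 1-00*, 10-1*, 100-*, 11-0
[col 2] --00, -0-1, -00-, 00--
Prime implicants: --00, -0-1, -00-, 0-11, 00--, 11-0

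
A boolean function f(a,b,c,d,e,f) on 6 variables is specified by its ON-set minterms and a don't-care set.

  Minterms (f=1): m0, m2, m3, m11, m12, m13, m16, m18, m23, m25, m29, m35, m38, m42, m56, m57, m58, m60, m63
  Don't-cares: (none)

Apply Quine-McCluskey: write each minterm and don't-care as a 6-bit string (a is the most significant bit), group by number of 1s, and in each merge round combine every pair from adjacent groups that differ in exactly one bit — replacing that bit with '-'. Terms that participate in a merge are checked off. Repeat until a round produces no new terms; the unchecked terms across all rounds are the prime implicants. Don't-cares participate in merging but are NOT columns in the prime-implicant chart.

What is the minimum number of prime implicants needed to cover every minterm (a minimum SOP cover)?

11

size-2^0 implicants → 000000(✓)  000010(✓)  000011(✓)  001011(✓)  001100(✓)  001101(✓)  010000(✓)  010010(✓)  010111  011001(✓)  011101(✓)  100011(✓)  100110  101010(✓)  111000(✓)  111001(✓)  111010(✓)  111100(✓)  111111
size-2^1 implicants → -00011  -11001  0-0000(✓)  0-0010(✓)  0-1101  00-011  0000-0(✓)  00001-  00110-  0100-0(✓)  011-01  1-1010  111-00  1110-0  11100-
size-2^2 implicants → 0-00-0
Unchecked terms (primes): -00011, -11001, 0-00-0, 0-1101, 00-011, 00001-, 00110-, 010111, 011-01, 1-1010, 100110, 111-00, 1110-0, 11100-, 111111
Minterm coverage:
  m0 ⊆ 0-00-0 [E]
  m2 ⊆ 0-00-0,00001-
  m3 ⊆ -00011,00-011,00001-
  m11 ⊆ 00-011 [E]
  m12 ⊆ 00110- [E]
  m13 ⊆ 0-1101,00110-
  m16 ⊆ 0-00-0 [E]
  m18 ⊆ 0-00-0 [E]
  m23 ⊆ 010111 [E]
  m25 ⊆ -11001,011-01
  m29 ⊆ 0-1101,011-01
  m35 ⊆ -00011 [E]
  m38 ⊆ 100110 [E]
  m42 ⊆ 1-1010 [E]
  m56 ⊆ 111-00,1110-0,11100-
  m57 ⊆ -11001,11100-
  m58 ⊆ 1-1010,1110-0
  m60 ⊆ 111-00 [E]
  m63 ⊆ 111111 [E]
E = {-00011, 0-00-0, 00-011, 00110-, 010111, 1-1010, 100110, 111-00, 111111}
Petrick residual → -11001, 0-1101
Cover = b'c'd'ef + bcd'e'f + a'c'd'f' + a'cde'f + a'b'd'ef + a'b'cde' + a'bc'def + acd'ef' + ab'c'def' + abce'f' + abcdef  |cover|=11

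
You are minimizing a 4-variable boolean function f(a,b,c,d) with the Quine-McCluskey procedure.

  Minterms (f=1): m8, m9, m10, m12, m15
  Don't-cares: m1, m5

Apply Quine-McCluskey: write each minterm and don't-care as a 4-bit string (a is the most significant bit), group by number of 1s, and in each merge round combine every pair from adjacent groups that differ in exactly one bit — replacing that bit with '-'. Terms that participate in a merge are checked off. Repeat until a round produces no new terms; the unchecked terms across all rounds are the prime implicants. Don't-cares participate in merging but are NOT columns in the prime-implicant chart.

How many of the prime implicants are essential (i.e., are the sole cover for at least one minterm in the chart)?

3

size-2^0 implicants → 0001(✓)  0101(✓)  1000(✓)  1001(✓)  1010(✓)  1100(✓)  1111
size-2^1 implicants → -001  0-01  1-00  10-0  100-
Unchecked terms (primes): -001, 0-01, 1-00, 10-0, 100-, 1111
Minterm coverage:
  m8 ⊆ 1-00,10-0,100-
  m9 ⊆ -001,100-
  m10 ⊆ 10-0 [E]
  m12 ⊆ 1-00 [E]
  m15 ⊆ 1111 [E]
E = {1-00, 10-0, 1111}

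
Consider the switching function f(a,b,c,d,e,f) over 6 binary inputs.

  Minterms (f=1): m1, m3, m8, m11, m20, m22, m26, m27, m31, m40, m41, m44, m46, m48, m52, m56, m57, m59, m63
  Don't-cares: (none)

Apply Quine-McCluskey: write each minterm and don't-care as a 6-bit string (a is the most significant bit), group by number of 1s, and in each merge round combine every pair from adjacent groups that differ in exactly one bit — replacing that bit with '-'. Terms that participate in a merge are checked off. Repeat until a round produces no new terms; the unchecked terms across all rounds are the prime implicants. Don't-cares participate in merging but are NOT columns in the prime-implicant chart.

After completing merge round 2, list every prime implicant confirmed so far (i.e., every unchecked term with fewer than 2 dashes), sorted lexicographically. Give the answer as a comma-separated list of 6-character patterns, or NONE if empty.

Round 0: 000001✓ 000011✓ 001000✓ 001011✓ 010100✓ 010110✓ 011010✓ 011011✓ 011111✓ 101000✓ 101001✓ 101100✓ 101110✓ 110000✓ 110100✓ 111000✓ 111001✓ 111011✓ 111111✓
Round 1: -01000 -10100 -11011✓ -11111✓ 0-1011 00-011 0000-1 0101-0 011-11✓ 01101- 1-1000✓ 1-1001✓ 101-00 10100-✓ 1011-0 11-000 110-00 111-11✓ 1110-1 11100-✓
Round 2: -11-11 1-100-
PIs = {-01000, -10100, -11-11, 0-1011, 00-011, 0000-1, 0101-0, 01101-, 1-100-, 101-00, 1011-0, 11-000, 110-00, 1110-1}

-01000, -10100, 0-1011, 00-011, 0000-1, 0101-0, 01101-, 101-00, 1011-0, 11-000, 110-00, 1110-1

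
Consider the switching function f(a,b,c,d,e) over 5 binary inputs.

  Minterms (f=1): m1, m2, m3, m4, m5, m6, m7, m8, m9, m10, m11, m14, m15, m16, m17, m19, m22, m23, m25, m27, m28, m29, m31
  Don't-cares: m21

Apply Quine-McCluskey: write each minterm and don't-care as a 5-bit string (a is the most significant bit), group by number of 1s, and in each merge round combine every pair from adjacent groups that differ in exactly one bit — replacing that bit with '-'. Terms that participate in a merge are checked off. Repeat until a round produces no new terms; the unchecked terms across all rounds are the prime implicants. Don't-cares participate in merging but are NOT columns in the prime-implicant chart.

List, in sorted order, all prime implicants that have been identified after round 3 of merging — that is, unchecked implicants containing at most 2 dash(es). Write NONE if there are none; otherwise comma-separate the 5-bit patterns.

-011-, 001--, 010--, 1000-, 1110-

size-2^0 implicants → 00001(✓)  00010(✓)  00011(✓)  00100(✓)  00101(✓)  00110(✓)  00111(✓)  01000(✓)  01001(✓)  01010(✓)  01011(✓)  01110(✓)  01111(✓)  10000(✓)  10001(✓)  10011(✓)  10101(✓)  10110(✓)  10111(✓)  11001(✓)  11011(✓)  11100(✓)  11101(✓)  11111(✓)
size-2^1 implicants → -0001(✓)  -0011(✓)  -0101(✓)  -0110(✓)  -0111(✓)  -1001(✓)  -1011(✓)  -1111(✓)  0-001(✓)  0-010(✓)  0-011(✓)  0-110(✓)  0-111(✓)  00-01(✓)  00-10(✓)  00-11(✓)  000-1(✓)  0001-(✓)  001-0(✓)  001-1(✓)  0010-(✓)  0011-(✓)  01-10(✓)  01-11(✓)  010-0(✓)  010-1(✓)  0100-(✓)  0101-(✓)  0111-(✓)  1-001(✓)  1-011(✓)  1-101(✓)  1-111(✓)  10-01(✓)  10-11(✓)  100-1(✓)  1000-  101-1(✓)  1011-(✓)  11-01(✓)  11-11(✓)  110-1(✓)  111-1(✓)  1110-
size-2^2 implicants → --001(✓)  --011(✓)  --111(✓)  -0-01(✓)  -0-11(✓)  -00-1(✓)  -01-1(✓)  -011-  -1-11(✓)  -10-1(✓)  0--10(✓)  0--11(✓)  0-0-1(✓)  0-01-(✓)  0-11-(✓)  00--1(✓)  00-1-(✓)  001--  01-1-(✓)  010--  1--01(✓)  1--11(✓)  1-0-1(✓)  1-1-1(✓)  10--1(✓)  11--1(✓)
size-2^3 implicants → ---11  --0-1  -0--1  0--1-  1---1
Unchecked terms (primes): ---11, --0-1, -0--1, -011-, 0--1-, 001--, 010--, 1---1, 1000-, 1110-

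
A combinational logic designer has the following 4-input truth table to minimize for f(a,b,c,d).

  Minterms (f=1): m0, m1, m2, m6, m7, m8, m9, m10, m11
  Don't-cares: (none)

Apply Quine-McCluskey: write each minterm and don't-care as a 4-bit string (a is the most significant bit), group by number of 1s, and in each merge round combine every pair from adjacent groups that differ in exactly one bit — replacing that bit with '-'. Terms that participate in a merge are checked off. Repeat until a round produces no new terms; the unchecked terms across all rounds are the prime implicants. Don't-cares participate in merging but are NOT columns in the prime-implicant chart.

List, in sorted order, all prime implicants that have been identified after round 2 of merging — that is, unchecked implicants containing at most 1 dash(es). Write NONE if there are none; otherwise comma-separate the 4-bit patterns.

0-10, 011-

[col 0] 0000*, 0001*, 0010*, 0110*, 0111*, 1000*, 1001*, 1010*, 1011*
[col 1] -000*, -001*, -010*, 0-10, 00-0*, 000-*, 011-, 10-0*, 10-1*, 100-*, 101-*
[col 2] -0-0, -00-, 10--
Prime implicants: -0-0, -00-, 0-10, 011-, 10--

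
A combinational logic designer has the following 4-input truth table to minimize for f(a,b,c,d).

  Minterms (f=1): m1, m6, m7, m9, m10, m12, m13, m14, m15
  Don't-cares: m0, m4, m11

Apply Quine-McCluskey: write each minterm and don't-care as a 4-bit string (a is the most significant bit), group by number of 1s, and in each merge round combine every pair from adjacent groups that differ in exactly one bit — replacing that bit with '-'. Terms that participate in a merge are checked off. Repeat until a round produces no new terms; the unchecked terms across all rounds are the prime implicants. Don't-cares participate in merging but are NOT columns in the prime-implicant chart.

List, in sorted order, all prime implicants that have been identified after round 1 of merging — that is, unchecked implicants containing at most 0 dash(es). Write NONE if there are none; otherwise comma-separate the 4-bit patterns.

NONE

[col 0] 0000*, 0001*, 0100*, 0110*, 0111*, 1001*, 1010*, 1011*, 1100*, 1101*, 1110*, 1111*
[col 1] -001, -100*, -110*, -111*, 0-00, 000-, 01-0*, 011-*, 1-01*, 1-10*, 1-11*, 10-1*, 101-*, 11-0*, 11-1*, 110-*, 111-*
[col 2] -1-0, -11-, 1--1, 1-1-, 11--
Prime implicants: -001, -1-0, -11-, 0-00, 000-, 1--1, 1-1-, 11--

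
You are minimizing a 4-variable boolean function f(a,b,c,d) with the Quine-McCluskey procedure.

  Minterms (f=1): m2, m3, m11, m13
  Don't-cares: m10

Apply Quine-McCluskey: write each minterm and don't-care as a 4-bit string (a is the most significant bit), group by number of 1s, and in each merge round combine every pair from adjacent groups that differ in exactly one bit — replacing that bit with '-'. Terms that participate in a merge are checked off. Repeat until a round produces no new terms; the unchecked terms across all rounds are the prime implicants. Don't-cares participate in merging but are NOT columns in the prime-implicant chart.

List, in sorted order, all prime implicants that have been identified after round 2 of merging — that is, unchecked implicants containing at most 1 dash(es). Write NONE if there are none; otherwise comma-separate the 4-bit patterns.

size-2^0 implicants → 0010(✓)  0011(✓)  1010(✓)  1011(✓)  1101
size-2^1 implicants → -010(✓)  -011(✓)  001-(✓)  101-(✓)
size-2^2 implicants → -01-
Unchecked terms (primes): -01-, 1101

1101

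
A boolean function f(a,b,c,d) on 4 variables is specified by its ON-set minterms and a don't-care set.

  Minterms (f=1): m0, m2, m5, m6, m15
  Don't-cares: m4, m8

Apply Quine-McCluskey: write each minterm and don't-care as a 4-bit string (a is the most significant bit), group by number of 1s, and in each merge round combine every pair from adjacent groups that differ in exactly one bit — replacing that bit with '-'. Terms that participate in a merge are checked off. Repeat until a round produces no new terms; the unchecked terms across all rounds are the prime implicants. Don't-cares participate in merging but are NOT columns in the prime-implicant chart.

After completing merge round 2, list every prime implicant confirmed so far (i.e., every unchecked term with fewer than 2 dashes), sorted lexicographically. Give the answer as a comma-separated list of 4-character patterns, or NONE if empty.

-000, 010-, 1111

size-2^0 implicants → 0000(✓)  0010(✓)  0100(✓)  0101(✓)  0110(✓)  1000(✓)  1111
size-2^1 implicants → -000  0-00(✓)  0-10(✓)  00-0(✓)  01-0(✓)  010-
size-2^2 implicants → 0--0
Unchecked terms (primes): -000, 0--0, 010-, 1111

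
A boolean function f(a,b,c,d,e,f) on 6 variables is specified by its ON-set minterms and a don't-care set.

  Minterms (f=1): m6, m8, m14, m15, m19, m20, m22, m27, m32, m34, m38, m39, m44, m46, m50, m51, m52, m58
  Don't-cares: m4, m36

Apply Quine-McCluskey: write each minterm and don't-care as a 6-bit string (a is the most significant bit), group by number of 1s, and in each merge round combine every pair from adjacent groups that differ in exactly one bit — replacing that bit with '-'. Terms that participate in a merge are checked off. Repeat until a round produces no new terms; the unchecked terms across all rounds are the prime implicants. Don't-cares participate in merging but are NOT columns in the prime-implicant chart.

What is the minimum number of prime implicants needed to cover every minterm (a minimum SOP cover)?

[col 0] 000100*, 000110*, 001000, 001110*, 001111*, 010011*, 010100*, 010110*, 011011*, 100000*, 100010*, 100100*, 100110*, 100111*, 101100*, 101110*, 110010*, 110011*, 110100*, 111010*
[col 1] -00100*, -00110*, -01110*, -10011, -10100*, 0-0100*, 0-0110*, 00-110*, 0001-0*, 00111-, 01-011, 0101-0*, 1-0010, 1-0100*, 10-100*, 10-110*, 100-00*, 100-10*, 1000-0*, 1001-0*, 10011-, 1011-0*, 11-010, 11001-
[col 2] --0100, -0-110, -001-0, 0-01-0, 10-1-0, 100--0
Prime implicants: --0100, -0-110, -001-0, -10011, 0-01-0, 001000, 00111-, 01-011, 1-0010, 10-1-0, 100--0, 10011-, 11-010, 11001-
PI chart (minterm → PIs covering it):
  6 | -0-110,-001-0,0-01-0
  8 | 001000  (sole → essential)
  14 | -0-110,00111-
  15 | 00111-  (sole → essential)
  19 | -10011,01-011
  20 | --0100,0-01-0
  22 | 0-01-0  (sole → essential)
  27 | 01-011  (sole → essential)
  32 | 100--0  (sole → essential)
  34 | 1-0010,100--0
  38 | -0-110,-001-0,10-1-0,100--0,10011-
  39 | 10011-  (sole → essential)
  44 | 10-1-0  (sole → essential)
  46 | -0-110,10-1-0
  50 | 1-0010,11-010,11001-
  51 | -10011,11001-
  52 | --0100  (sole → essential)
  58 | 11-010  (sole → essential)
Essential prime implicants: --0100, 0-01-0, 001000, 00111-, 01-011, 10-1-0, 100--0, 10011-, 11-010
Petrick residual → -10011
Minimum SOP uses 10 PIs: c'de'f' + bc'd'ef + a'c'df' + a'b'cd'e'f' + a'b'cde + a'bd'ef + ab'df' + ab'c'f' + ab'c'de + abd'ef'

10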